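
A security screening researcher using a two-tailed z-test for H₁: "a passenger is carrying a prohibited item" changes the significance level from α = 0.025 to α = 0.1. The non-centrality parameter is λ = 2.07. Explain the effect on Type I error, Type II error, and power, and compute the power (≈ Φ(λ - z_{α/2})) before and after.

Increasing α from 0.025 to 0.1:
• Type I error rate increases (α is the Type I rate by definition).
• Critical value moves from z_{α/2} = 2.241 to 1.645, so power = Φ(λ - z_{α/2}) goes from Φ(2.07 - 2.241) = 0.432 to Φ(2.07 - 1.645) = 0.665.
• Type II error rate β = 1 - power therefore decreases (0.568 → 0.335).
Appropriate when false negatives are costly — here, letting a prohibited item through — security breach.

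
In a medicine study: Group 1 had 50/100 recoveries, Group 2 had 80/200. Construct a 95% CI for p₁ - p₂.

p̂₁ = 0.5, p̂₂ = 0.4. Difference = 0.1. CI = (-0.019, 0.219)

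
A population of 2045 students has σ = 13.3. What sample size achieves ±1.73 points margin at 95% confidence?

Without FPC: n₀ = (1.96×13.3/1.73)² = 227.051. With FPC: n = n₀N/(n₀+N-1) = 204.5 → n = 205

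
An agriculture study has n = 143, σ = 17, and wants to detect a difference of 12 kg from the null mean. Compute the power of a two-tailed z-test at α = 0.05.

SE = σ/√n = 17/√143 = 1.422. Non-centrality λ = d/SE = 12/1.422 = 8.441. Power ≈ Φ(λ - z_{α/2}) = Φ(8.441 - 1.96) = Φ(6.481) = 1.0.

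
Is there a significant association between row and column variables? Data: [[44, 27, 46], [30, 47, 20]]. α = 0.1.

χ² = 16.572. df = 2, critical = 4.605. Reject H₀. Variables are dependent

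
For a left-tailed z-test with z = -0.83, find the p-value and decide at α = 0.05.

p = P(Z < -0.83) = Φ(-0.83) ≈ 0.2033. Since p ≥ 0.05, fail to reject H₀ (not significant) at α = 0.05.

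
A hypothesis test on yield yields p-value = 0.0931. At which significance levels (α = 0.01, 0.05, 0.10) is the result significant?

p = 0.0931. Significant at: α = 0.1.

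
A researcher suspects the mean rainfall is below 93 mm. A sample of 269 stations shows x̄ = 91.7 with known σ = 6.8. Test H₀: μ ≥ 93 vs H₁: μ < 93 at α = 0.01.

z = -3.136. Critical value: -2.33. Reject H₀.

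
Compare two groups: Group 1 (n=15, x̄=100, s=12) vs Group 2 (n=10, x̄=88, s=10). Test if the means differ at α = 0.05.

Pooled sp = 11.26. t = 2.611, df = 23. Critical t = ±2.069. Reject H₀.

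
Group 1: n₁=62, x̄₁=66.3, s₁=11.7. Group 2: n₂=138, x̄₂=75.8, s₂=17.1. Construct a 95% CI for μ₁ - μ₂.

Difference = -9.5. SE = √(11.7²/62 + 17.1²/138) = 2.08. CI = (-13.58, -5.42)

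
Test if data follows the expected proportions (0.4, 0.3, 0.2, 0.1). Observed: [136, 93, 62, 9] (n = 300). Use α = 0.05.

Expected: [120.0, 90.0, 60.0, 30.0]. χ² = 17.0. df = 3, critical = 7.815. Reject H₀.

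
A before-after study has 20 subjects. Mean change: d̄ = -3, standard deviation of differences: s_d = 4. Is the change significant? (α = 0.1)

t = d̄/(s_d/√n) = -3/(4/√20) = -3.354. df = 19, critical t = ±1.729. Reject H₀.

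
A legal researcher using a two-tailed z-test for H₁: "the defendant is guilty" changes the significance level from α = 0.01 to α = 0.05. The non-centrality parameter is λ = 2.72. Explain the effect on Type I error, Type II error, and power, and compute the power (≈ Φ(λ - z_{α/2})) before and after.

Increasing α from 0.01 to 0.05:
• Type I error rate increases (α is the Type I rate by definition).
• Critical value moves from z_{α/2} = 2.576 to 1.96, so power = Φ(λ - z_{α/2}) goes from Φ(2.72 - 2.576) = 0.557 to Φ(2.72 - 1.96) = 0.776.
• Type II error rate β = 1 - power therefore decreases (0.443 → 0.224).
Appropriate when false negatives are costly — here, acquitting a guilty person.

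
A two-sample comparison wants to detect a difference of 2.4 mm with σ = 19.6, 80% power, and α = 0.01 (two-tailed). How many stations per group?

n per group = 2(z_α/2 + z_β)²σ²/d² = 2×(2.576 + 0.84)²×19.6²/2.4² = 1556.5 → n = 1557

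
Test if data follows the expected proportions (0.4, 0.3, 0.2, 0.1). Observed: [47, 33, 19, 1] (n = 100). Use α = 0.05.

Expected: [40.0, 30.0, 20.0, 10.0]. χ² = 9.675. df = 3, critical = 7.815. Reject H₀.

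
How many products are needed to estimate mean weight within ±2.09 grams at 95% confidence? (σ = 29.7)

n = (z*σ/E)² = (1.96×29.7/2.09)² = 775.8 → n = 776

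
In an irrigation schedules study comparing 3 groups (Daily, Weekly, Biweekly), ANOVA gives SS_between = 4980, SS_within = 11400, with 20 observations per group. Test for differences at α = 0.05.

df_between = 2, df_within = 57. F = MS_between/MS_within = 2490.0/200.0 = 12.45. F_crit ≈ 3.159. Reject H₀. At least one mean differs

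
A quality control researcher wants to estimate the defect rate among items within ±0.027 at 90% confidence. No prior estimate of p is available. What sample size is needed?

Conservative approach: use p = 0.5 (maximizes p(1-p) = 0.25). n = z²(0.25)/E² = 1.645²×0.25/0.027² = 928.0 → n = 928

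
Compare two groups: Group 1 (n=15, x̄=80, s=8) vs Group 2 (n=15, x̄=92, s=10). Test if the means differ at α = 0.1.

Pooled sp = 9.06. t = -3.629, df = 28. Critical t = ±1.701. Reject H₀.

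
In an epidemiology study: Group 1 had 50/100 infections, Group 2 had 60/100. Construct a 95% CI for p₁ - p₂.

p̂₁ = 0.5, p̂₂ = 0.6. Difference = -0.1. CI = (-0.237, 0.037)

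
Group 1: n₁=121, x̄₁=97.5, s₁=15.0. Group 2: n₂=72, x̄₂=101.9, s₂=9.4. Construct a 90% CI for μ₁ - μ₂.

Difference = -4.4. SE = √(15.0²/121 + 9.4²/72) = 1.757. CI = (-7.29, -1.51)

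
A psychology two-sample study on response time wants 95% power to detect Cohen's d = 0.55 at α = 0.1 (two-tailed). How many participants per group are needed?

z_{α/2} = 1.645, z_β = Φ⁻¹(0.95) = 1.645. For medium effect (d = 0.55): n per group = 2(z_{α/2} + z_β)²/d² = 2(1.645 + 1.645)²/0.55² = 71.6 → 72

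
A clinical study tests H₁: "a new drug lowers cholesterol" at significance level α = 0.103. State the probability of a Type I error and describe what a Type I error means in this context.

P(Type I error) = α = 0.103. A Type I error is rejecting H₀ when H₀ is actually true (false positive) — here, concluding that a new drug lowers cholesterol when in fact this is not the case. Consequence: approving an ineffective drug — patients take a useless medication and may skip effective alternatives.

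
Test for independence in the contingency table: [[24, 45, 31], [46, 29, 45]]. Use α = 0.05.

χ² = 11.227. df = 2, critical = 5.991. Reject H₀. Variables are dependent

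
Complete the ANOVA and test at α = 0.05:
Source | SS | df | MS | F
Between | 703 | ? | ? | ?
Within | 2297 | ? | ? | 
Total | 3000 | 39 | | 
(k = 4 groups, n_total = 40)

df_between = 3, df_within = 36. MS_between = 234.33, MS_within = 63.81. F = 3.673, F_crit ≈ 2.866. Reject H₀.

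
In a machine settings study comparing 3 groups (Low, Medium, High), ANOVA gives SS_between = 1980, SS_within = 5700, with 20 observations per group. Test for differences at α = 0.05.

df_between = 2, df_within = 57. F = MS_between/MS_within = 990.0/100.0 = 9.9. F_crit ≈ 3.159. Reject H₀. At least one mean differs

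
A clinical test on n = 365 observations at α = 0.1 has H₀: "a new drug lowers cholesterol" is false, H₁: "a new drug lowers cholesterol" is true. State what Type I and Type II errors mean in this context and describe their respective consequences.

Type I (false positive): concluding that a new drug lowers cholesterol when it is not — approving an ineffective drug — patients take a useless medication and may skip effective alternatives. Type II (false negative): failing to conclude that a new drug lowers cholesterol when it is — shelving an effective drug — patients miss out on a treatment that would have helped. Which is costlier depends on domain priorities and is a judgement call rather than a statistical fact.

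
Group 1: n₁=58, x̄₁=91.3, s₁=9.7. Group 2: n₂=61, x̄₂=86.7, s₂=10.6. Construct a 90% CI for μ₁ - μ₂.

Difference = 4.6. SE = √(9.7²/58 + 10.6²/61) = 1.861. CI = (1.54, 7.66)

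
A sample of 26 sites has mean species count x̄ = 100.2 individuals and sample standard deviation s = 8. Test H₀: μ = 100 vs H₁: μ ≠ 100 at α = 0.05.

t = (x̄ - μ₀)/(s/√n) = (100.2 - 100)/(8/√26) = 0.127. df = 25, critical t = ±2.06. Fail to reject H₀.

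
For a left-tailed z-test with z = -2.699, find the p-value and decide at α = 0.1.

p = P(Z < -2.699) = Φ(-2.699) ≈ 0.0035. Since p < 0.1, reject H₀ (significant) at α = 0.1.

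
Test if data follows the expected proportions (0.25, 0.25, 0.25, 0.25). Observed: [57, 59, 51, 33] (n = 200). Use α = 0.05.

Expected: [50.0, 50.0, 50.0, 50.0]. χ² = 8.4. df = 3, critical = 7.815. Reject H₀.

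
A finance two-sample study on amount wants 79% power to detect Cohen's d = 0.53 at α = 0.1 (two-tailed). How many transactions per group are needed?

z_{α/2} = 1.645, z_β = Φ⁻¹(0.79) = 0.806. For medium effect (d = 0.53): n per group = 2(z_{α/2} + z_β)²/d² = 2(1.645 + 0.806)²/0.53² = 42.8 → 43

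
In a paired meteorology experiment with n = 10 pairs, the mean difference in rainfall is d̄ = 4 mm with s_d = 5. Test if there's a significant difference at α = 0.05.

t = d̄/(s_d/√n) = 4/(5/√10) = 2.53. df = 9, critical t = ±2.262. Reject H₀.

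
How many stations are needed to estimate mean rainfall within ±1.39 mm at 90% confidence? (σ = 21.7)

n = (z*σ/E)² = (1.645×21.7/1.39)² = 659.5 → n = 660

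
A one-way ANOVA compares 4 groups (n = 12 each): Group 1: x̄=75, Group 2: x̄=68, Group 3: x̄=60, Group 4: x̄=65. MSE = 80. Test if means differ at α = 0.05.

Grand mean = 67.0. SS_between = 1416.0, MS_between = 472.0. F = 5.9, F_crit ≈ 2.816. Reject H₀.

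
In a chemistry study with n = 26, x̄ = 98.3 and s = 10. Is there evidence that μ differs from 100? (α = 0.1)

t = (x̄ - μ₀)/(s/√n) = (98.3 - 100)/(10/√26) = -0.867. df = 25, critical t = ±1.708. Fail to reject H₀.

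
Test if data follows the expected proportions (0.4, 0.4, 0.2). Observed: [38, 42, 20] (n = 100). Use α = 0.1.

Expected: [40.0, 40.0, 20.0]. χ² = 0.2. df = 2, critical = 4.605. Fail to reject H₀.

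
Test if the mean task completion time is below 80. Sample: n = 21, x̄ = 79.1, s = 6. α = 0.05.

t = (79.1 - 80)/(6/√21) = -0.687, df = 20. Critical t = -1.725. Fail to reject H₀.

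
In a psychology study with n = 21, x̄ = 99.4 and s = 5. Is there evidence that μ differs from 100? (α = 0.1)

t = (x̄ - μ₀)/(s/√n) = (99.4 - 100)/(5/√21) = -0.55. df = 20, critical t = ±1.725. Fail to reject H₀.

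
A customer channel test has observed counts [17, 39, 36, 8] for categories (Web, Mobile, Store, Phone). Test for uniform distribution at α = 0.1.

Expected = 25 each. χ² = Σ(O-E)²/E = 26.8. df = 3, critical value = 6.251. Reject H₀.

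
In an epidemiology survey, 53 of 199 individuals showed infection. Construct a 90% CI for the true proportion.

p̂ = 0.266. CI = p̂ ± z*√(p̂(1-p̂)/n) = (0.215, 0.318)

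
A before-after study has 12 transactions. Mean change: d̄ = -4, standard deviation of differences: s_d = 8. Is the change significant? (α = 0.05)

t = d̄/(s_d/√n) = -4/(8/√12) = -1.732. df = 11, critical t = ±2.201. Fail to reject H₀.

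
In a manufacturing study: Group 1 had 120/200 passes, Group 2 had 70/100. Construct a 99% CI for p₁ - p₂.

p̂₁ = 0.6, p̂₂ = 0.7. Difference = -0.1. CI = (-0.248, 0.048)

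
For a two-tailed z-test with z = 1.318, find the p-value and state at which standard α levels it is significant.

p = 2·P(Z > |1.318|) = 2·(1 - Φ(1.318)) ≈ 0.1875. Not significant at any standard level.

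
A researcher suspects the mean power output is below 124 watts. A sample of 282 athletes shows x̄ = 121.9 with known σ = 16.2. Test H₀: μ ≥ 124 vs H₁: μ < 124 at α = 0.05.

z = -2.177. Critical value: -1.645. Reject H₀.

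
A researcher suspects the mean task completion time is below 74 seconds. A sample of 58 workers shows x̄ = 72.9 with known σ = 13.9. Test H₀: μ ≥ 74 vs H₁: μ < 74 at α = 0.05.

z = -0.603. Critical value: -1.645. Fail to reject H₀.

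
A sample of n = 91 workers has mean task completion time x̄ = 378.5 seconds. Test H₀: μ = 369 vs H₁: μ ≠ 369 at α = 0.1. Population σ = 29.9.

z = (x̄ - μ₀)/(σ/√n) = (378.5 - 369)/(29.9/√91) = 3.031. Critical value: ±1.645. Since |3.031| > 1.645, Reject H₀.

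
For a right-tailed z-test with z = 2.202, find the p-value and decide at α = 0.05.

p = P(Z > 2.202) = 1 - Φ(2.202) ≈ 0.0138. Since p < 0.05, reject H₀ (significant) at α = 0.05.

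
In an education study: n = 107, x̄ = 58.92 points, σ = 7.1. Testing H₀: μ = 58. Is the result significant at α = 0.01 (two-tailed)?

z = (58.92 - 58)/(7.1/√107) = 1.34. Since |z| ≤ 2.576, not significant at α = 0.01.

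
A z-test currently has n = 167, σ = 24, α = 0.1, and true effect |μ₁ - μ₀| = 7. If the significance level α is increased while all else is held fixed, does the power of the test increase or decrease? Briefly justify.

Power increases: a larger α lowers the critical value, so more of the H₁ sampling distribution falls in the rejection region.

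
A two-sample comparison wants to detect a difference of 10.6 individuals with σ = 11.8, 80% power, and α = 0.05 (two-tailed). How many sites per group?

n per group = 2(z_α/2 + z_β)²σ²/d² = 2×(1.96 + 0.84)²×11.8²/10.6² = 19.4 → n = 20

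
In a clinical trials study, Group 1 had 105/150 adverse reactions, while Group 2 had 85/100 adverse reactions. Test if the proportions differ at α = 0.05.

p̂₁ = 0.7, p̂₂ = 0.85, pooled p̂ = 0.76. z = -2.721. Critical: ±1.96. Reject H₀.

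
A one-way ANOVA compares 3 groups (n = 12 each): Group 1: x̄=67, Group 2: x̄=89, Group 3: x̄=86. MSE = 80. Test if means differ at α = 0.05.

Grand mean = 80.67. SS_between = 3416.0, MS_between = 1708.0. F = 21.35, F_crit ≈ 3.285. Reject H₀.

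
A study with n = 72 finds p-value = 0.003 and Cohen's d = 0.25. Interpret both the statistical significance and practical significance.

Statistically significant (p = 0.003 < 0.05). Cohen's d = 0.25 indicates a small effect size. Both statistical and practical significance should be considered.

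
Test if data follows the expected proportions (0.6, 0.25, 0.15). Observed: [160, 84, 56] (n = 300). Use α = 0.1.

Expected: [180.0, 75.0, 45.0]. χ² = 5.991. df = 2, critical = 4.605. Reject H₀.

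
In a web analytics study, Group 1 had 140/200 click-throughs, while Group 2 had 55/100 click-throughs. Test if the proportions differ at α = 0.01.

p̂₁ = 0.7, p̂₂ = 0.55, pooled p̂ = 0.65. z = 2.568. Critical: ±2.576. Fail to reject H₀.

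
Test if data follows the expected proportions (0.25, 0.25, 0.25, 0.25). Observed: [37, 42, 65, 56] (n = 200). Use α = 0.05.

Expected: [50.0, 50.0, 50.0, 50.0]. χ² = 9.88. df = 3, critical = 7.815. Reject H₀.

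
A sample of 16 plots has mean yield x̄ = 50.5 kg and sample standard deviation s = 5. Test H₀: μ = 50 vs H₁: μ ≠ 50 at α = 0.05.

t = (x̄ - μ₀)/(s/√n) = (50.5 - 50)/(5/√16) = 0.4. df = 15, critical t = ±2.131. Fail to reject H₀.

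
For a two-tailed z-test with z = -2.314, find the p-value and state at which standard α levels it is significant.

p = 2·P(Z > |-2.314|) = 2·(1 - Φ(2.314)) ≈ 0.0207. Significant at α = 0.1; Significant at α = 0.05.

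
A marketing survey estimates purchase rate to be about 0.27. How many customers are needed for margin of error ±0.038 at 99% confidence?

n = z²p(1-p)/E² = 2.576²×0.27×0.73/0.038² = 905.8 → n = 906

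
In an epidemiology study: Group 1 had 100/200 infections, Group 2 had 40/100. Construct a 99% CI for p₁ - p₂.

p̂₁ = 0.5, p̂₂ = 0.4. Difference = 0.1. CI = (-0.056, 0.256)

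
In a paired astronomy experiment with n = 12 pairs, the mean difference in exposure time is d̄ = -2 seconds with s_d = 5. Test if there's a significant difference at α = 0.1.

t = d̄/(s_d/√n) = -2/(5/√12) = -1.386. df = 11, critical t = ±1.796. Fail to reject H₀.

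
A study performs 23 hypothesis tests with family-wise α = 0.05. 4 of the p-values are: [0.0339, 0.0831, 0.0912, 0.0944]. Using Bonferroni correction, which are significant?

Bonferroni α = 0.05/23 = 0.00217. None of the given p-values are significant.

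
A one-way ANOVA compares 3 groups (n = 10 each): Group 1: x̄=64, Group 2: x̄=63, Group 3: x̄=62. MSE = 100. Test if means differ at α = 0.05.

Grand mean = 63.0. SS_between = 20.0, MS_between = 10.0. F = 0.1, F_crit ≈ 3.354. Fail to reject H₀.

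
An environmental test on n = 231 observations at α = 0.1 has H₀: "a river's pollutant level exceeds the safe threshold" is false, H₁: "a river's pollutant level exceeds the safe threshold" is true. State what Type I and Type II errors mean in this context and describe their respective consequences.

Type I (false positive): concluding that a river's pollutant level exceeds the safe threshold when it is not — shutting down a compliant factory unnecessarily. Type II (false negative): failing to conclude that a river's pollutant level exceeds the safe threshold when it is — allowing unsafe pollution to continue. Which is costlier depends on domain priorities and is a judgement call rather than a statistical fact.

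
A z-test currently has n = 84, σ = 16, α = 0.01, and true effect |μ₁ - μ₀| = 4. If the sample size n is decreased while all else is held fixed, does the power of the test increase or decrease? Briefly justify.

Power decreases: a smaller n inflates the standard error σ/√n, pulling the sampling distribution under H₁ back toward the critical value.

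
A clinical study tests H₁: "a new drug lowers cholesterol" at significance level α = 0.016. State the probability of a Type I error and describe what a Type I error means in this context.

P(Type I error) = α = 0.016. A Type I error is rejecting H₀ when H₀ is actually true (false positive) — here, concluding that a new drug lowers cholesterol when in fact this is not the case. Consequence: approving an ineffective drug — patients take a useless medication and may skip effective alternatives.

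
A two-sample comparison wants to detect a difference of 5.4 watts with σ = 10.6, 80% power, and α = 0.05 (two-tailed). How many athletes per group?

n per group = 2(z_α/2 + z_β)²σ²/d² = 2×(1.96 + 0.84)²×10.6²/5.4² = 60.4 → n = 61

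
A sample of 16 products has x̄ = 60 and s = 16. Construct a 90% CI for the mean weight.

CI = x̄ ± t*(s/√n) = 60 ± 1.753(16/√16) = (52.99, 67.01)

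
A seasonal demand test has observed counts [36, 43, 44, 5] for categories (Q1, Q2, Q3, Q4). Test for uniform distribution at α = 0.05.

Expected = 32 each. χ² = Σ(O-E)²/E = 31.562. df = 3, critical value = 7.815. Reject H₀.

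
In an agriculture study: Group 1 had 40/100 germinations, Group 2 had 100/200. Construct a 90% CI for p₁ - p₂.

p̂₁ = 0.4, p̂₂ = 0.5. Difference = -0.1. CI = (-0.199, -0.001)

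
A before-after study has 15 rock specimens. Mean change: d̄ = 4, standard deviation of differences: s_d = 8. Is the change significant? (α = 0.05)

t = d̄/(s_d/√n) = 4/(8/√15) = 1.936. df = 14, critical t = ±2.145. Fail to reject H₀.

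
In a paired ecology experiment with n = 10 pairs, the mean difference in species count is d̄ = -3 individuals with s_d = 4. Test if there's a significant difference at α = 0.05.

t = d̄/(s_d/√n) = -3/(4/√10) = -2.372. df = 9, critical t = ±2.262. Reject H₀.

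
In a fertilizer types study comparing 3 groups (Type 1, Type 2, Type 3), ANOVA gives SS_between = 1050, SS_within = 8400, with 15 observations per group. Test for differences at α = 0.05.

df_between = 2, df_within = 42. F = MS_between/MS_within = 525.0/200.0 = 2.625. F_crit ≈ 3.22. Fail to reject H₀.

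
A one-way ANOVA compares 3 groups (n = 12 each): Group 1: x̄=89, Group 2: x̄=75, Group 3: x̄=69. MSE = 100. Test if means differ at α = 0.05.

Grand mean = 77.67. SS_between = 2528.0, MS_between = 1264.0. F = 12.64, F_crit ≈ 3.285. Reject H₀.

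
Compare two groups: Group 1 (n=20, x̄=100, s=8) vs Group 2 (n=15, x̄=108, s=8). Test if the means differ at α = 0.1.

Pooled sp = 8.0. t = -2.928, df = 33. Critical t = ±1.692. Reject H₀.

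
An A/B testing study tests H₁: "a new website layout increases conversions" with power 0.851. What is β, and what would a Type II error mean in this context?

β = 1 - power = 1 - 0.851 = 0.149. A Type II error is failing to reject H₀ when H₀ is false (false negative) — here, failing to conclude that a new website layout increases conversions when in fact it is true. Consequence: discarding a layout that would have improved conversions — lost revenue.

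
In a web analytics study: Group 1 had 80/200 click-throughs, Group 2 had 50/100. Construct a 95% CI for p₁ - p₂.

p̂₁ = 0.4, p̂₂ = 0.5. Difference = -0.1. CI = (-0.219, 0.019)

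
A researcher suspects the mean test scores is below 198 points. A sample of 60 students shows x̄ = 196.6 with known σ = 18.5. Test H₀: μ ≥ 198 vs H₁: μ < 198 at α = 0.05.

z = -0.586. Critical value: -1.645. Fail to reject H₀.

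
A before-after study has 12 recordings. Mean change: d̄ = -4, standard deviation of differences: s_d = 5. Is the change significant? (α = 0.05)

t = d̄/(s_d/√n) = -4/(5/√12) = -2.771. df = 11, critical t = ±2.201. Reject H₀.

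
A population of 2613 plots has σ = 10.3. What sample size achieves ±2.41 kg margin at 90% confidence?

Without FPC: n₀ = (1.645×10.3/2.41)² = 49.428. With FPC: n = n₀N/(n₀+N-1) = 48.5 → n = 49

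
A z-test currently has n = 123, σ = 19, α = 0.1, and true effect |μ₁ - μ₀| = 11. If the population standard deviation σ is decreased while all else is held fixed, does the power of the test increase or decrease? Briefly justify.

Power increases: a smaller σ shrinks the standard error σ/√n, moving the sampling distribution under H₁ further from the critical value.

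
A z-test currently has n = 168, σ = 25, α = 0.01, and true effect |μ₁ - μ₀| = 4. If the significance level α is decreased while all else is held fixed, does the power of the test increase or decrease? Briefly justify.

Power decreases: a smaller α raises the critical value, so less of the H₁ sampling distribution falls in the rejection region.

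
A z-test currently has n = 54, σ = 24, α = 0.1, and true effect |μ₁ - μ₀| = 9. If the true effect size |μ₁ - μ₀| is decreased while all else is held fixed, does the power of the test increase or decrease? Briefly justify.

Power decreases: a smaller true effect decreases the non-centrality λ = |μ₁ - μ₀|/(σ/√n).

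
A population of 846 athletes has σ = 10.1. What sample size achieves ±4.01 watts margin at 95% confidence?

Without FPC: n₀ = (1.96×10.1/4.01)² = 24.371. With FPC: n = n₀N/(n₀+N-1) = 23.7 → n = 24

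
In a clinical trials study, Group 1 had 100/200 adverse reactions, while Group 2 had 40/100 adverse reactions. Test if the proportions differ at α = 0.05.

p̂₁ = 0.5, p̂₂ = 0.4, pooled p̂ = 0.467. z = 1.637. Critical: ±1.96. Fail to reject H₀.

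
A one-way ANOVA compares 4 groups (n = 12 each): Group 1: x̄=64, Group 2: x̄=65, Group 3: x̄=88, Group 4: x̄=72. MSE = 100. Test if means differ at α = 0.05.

Grand mean = 72.25. SS_between = 4425.0, MS_between = 1475.0. F = 14.75, F_crit ≈ 2.816. Reject H₀.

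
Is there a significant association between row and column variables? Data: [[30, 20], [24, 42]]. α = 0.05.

χ² = 6.388. df = 1, critical = 3.841. Reject H₀. Variables are dependent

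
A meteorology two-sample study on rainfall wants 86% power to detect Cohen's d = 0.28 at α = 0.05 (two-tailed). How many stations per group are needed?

z_{α/2} = 1.96, z_β = Φ⁻¹(0.86) = 1.08. For small effect (d = 0.28): n per group = 2(z_{α/2} + z_β)²/d² = 2(1.96 + 1.08)²/0.28² = 235.8 → 236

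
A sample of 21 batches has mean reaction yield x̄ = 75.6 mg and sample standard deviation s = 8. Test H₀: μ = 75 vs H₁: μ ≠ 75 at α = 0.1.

t = (x̄ - μ₀)/(s/√n) = (75.6 - 75)/(8/√21) = 0.344. df = 20, critical t = ±1.725. Fail to reject H₀.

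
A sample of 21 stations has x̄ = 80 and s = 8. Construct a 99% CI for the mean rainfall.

CI = x̄ ± t*(s/√n) = 80 ± 2.845(8/√21) = (75.03, 84.97)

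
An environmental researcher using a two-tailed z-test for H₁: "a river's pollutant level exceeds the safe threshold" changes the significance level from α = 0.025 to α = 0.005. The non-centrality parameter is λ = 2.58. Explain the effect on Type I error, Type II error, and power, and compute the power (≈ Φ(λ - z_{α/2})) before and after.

Decreasing α from 0.025 to 0.005:
• Type I error rate decreases (α is the Type I rate by definition).
• Critical value moves from z_{α/2} = 2.241 to 2.807, so power = Φ(λ - z_{α/2}) goes from Φ(2.58 - 2.241) = 0.633 to Φ(2.58 - 2.807) = 0.41.
• Type II error rate β = 1 - power therefore increases (0.367 → 0.59).
Appropriate when false positives are costly — here, shutting down a compliant factory unnecessarily.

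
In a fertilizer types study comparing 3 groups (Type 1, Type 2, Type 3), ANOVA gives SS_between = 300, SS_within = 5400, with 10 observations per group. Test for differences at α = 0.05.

df_between = 2, df_within = 27. F = MS_between/MS_within = 150.0/200.0 = 0.75. F_crit ≈ 3.354. Fail to reject H₀.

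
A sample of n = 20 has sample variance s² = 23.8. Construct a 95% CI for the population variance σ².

df = 19. χ²_{0.025} = 32.852, χ²_{0.975} = 8.907. CI for σ² = ((n-1)s²/χ²_{α/2}, (n-1)s²/χ²_{1-α/2}) = (19·23.8/32.852, 19·23.8/8.907) = (13.76, 50.77)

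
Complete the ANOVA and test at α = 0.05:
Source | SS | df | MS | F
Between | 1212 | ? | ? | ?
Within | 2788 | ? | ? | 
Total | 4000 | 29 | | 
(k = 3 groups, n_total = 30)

df_between = 2, df_within = 27. MS_between = 606.0, MS_within = 103.26. F = 5.869, F_crit ≈ 3.354. Reject H₀.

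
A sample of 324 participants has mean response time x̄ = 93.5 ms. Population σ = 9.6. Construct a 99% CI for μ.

CI = x̄ ± z*(σ/√n) = 93.5 ± 2.576(9.6/√324) = 93.5 ± 1.37 = (92.13, 94.87)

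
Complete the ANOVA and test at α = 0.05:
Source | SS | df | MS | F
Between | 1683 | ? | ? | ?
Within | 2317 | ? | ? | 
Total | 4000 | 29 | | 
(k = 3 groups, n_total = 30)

df_between = 2, df_within = 27. MS_between = 841.5, MS_within = 85.81. F = 9.806, F_crit ≈ 3.354. Reject H₀.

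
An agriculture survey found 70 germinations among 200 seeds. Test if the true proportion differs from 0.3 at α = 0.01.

p̂ = 0.35, p₀ = 0.3. z = (p̂ - p₀)/√(p₀(1-p₀)/n) = 1.543. Critical: ±2.576. Fail to reject H₀.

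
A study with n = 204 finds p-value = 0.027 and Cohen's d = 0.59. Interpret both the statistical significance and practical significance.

Statistically significant (p = 0.027 < 0.05). Cohen's d = 0.59 indicates a medium effect size. Both statistical and practical significance should be considered.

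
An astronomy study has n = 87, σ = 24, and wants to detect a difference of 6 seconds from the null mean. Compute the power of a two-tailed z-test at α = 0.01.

SE = σ/√n = 24/√87 = 2.573. Non-centrality λ = d/SE = 6/2.573 = 2.332. Power ≈ Φ(λ - z_{α/2}) = Φ(2.332 - 2.576) = Φ(-0.244) = 0.404.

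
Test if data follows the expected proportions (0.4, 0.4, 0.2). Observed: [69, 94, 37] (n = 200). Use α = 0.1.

Expected: [80.0, 80.0, 40.0]. χ² = 4.188. df = 2, critical = 4.605. Fail to reject H₀.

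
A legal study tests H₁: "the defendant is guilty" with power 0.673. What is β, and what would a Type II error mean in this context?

β = 1 - power = 1 - 0.673 = 0.327. A Type II error is failing to reject H₀ when H₀ is false (false negative) — here, failing to conclude that the defendant is guilty when in fact it is true. Consequence: acquitting a guilty person.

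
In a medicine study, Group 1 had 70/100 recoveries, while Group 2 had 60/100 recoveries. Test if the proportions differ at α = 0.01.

p̂₁ = 0.7, p̂₂ = 0.6, pooled p̂ = 0.65. z = 1.482. Critical: ±2.576. Fail to reject H₀.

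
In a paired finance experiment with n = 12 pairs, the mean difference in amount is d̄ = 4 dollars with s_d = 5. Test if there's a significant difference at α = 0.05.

t = d̄/(s_d/√n) = 4/(5/√12) = 2.771. df = 11, critical t = ±2.201. Reject H₀.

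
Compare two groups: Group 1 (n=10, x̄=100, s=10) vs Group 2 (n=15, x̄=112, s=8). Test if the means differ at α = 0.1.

Pooled sp = 8.84. t = -3.326, df = 23. Critical t = ±1.714. Reject H₀.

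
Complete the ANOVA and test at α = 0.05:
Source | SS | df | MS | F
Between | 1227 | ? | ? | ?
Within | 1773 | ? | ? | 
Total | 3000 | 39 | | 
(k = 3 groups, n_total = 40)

df_between = 2, df_within = 37. MS_between = 613.5, MS_within = 47.92. F = 12.803, F_crit ≈ 3.252. Reject H₀.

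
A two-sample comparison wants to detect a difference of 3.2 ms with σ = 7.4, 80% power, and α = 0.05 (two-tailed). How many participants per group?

n per group = 2(z_α/2 + z_β)²σ²/d² = 2×(1.96 + 0.84)²×7.4²/3.2² = 83.9 → n = 84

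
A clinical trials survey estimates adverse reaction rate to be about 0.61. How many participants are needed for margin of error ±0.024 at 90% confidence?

n = z²p(1-p)/E² = 1.645²×0.61×0.39/0.024² = 1117.6 → n = 1118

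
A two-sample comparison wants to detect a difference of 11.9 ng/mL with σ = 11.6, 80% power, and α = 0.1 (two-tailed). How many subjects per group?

n per group = 2(z_α/2 + z_β)²σ²/d² = 2×(1.645 + 0.84)²×11.6²/11.9² = 11.7 → n = 12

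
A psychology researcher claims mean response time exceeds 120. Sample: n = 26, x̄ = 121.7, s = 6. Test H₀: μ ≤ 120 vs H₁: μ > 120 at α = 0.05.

t = (121.7 - 120)/(6/√26) = 1.445, df = 25. Critical t = 1.708. Fail to reject H₀.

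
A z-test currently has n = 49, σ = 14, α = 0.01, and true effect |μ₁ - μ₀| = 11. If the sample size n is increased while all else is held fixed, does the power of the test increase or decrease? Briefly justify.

Power increases: a larger n shrinks the standard error σ/√n, moving the sampling distribution under H₁ further from the critical value.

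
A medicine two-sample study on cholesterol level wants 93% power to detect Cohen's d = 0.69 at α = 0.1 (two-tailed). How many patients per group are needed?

z_{α/2} = 1.645, z_β = Φ⁻¹(0.93) = 1.476. For medium effect (d = 0.69): n per group = 2(z_{α/2} + z_β)²/d² = 2(1.645 + 1.476)²/0.69² = 40.9 → 41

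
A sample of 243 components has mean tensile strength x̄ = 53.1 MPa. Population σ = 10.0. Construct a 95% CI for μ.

CI = x̄ ± z*(σ/√n) = 53.1 ± 1.96(10.0/√243) = 53.1 ± 1.26 = (51.84, 54.36)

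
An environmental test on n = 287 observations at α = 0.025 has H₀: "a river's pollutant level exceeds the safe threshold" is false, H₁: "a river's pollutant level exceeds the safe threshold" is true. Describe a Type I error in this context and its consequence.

Type I error: rejecting H₀ when it is true — concluding that a river's pollutant level exceeds the safe threshold when in fact it is not. Consequence: shutting down a compliant factory unnecessarily.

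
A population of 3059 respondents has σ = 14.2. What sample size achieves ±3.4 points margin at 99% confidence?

Without FPC: n₀ = (2.576×14.2/3.4)² = 115.747. With FPC: n = n₀N/(n₀+N-1) = 111.6 → n = 112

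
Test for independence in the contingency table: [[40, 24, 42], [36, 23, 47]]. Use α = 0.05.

χ² = 0.513. df = 2, critical = 5.991. Fail to reject H₀. No evidence of dependence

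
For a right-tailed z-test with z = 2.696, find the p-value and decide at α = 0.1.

p = P(Z > 2.696) = 1 - Φ(2.696) ≈ 0.0035. Since p < 0.1, reject H₀ (significant) at α = 0.1.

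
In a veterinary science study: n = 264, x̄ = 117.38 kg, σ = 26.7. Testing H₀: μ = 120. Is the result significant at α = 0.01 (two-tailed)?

z = (117.38 - 120)/(26.7/√264) = -1.594. Since |z| ≤ 2.576, not significant at α = 0.01.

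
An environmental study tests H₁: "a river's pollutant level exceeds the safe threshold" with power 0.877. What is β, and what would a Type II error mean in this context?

β = 1 - power = 1 - 0.877 = 0.123. A Type II error is failing to reject H₀ when H₀ is false (false negative) — here, failing to conclude that a river's pollutant level exceeds the safe threshold when in fact it is true. Consequence: allowing unsafe pollution to continue.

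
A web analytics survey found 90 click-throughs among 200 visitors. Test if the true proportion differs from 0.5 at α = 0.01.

p̂ = 0.45, p₀ = 0.5. z = (p̂ - p₀)/√(p₀(1-p₀)/n) = -1.414. Critical: ±2.576. Fail to reject H₀.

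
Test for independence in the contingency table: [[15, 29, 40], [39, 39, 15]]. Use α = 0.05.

χ² = 23.103. df = 2, critical = 5.991. Reject H₀. Variables are dependent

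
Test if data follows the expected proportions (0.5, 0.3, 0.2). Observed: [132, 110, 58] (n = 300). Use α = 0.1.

Expected: [150.0, 90.0, 60.0]. χ² = 6.671. df = 2, critical = 4.605. Reject H₀.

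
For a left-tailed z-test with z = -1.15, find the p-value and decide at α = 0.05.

p = P(Z < -1.15) = Φ(-1.15) ≈ 0.1251. Since p ≥ 0.05, fail to reject H₀ (not significant) at α = 0.05.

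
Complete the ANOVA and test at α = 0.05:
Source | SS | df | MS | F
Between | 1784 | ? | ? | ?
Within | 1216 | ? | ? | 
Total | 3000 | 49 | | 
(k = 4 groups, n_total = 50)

df_between = 3, df_within = 46. MS_between = 594.67, MS_within = 26.43. F = 22.496, F_crit ≈ 2.807. Reject H₀.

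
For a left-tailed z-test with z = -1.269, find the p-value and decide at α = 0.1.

p = P(Z < -1.269) = Φ(-1.269) ≈ 0.1022. Since p ≥ 0.1, fail to reject H₀ (not significant) at α = 0.1.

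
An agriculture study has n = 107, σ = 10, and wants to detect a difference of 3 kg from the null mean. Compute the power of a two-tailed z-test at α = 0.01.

SE = σ/√n = 10/√107 = 0.967. Non-centrality λ = d/SE = 3/0.967 = 3.103. Power ≈ Φ(λ - z_{α/2}) = Φ(3.103 - 2.576) = Φ(0.527) = 0.701.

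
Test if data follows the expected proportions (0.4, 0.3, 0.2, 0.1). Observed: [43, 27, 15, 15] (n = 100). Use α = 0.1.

Expected: [40.0, 30.0, 20.0, 10.0]. χ² = 4.275. df = 3, critical = 6.251. Fail to reject H₀.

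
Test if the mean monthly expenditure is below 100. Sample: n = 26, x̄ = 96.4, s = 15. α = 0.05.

t = (96.4 - 100)/(15/√26) = -1.224, df = 25. Critical t = -1.708. Fail to reject H₀.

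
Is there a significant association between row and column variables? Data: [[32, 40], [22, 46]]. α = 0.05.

χ² = 2.158. df = 1, critical = 3.841. Fail to reject H₀. No evidence of dependence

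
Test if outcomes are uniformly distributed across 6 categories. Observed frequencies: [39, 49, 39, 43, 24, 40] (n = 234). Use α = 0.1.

Expected = 39 each. χ² = Σ(O-E)²/E = 8.769. df = 5, critical value = 9.236. Fail to reject H₀.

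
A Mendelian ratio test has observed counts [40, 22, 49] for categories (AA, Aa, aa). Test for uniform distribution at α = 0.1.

Expected = 37 each. χ² = Σ(O-E)²/E = 10.216. df = 2, critical value = 4.605. Reject H₀.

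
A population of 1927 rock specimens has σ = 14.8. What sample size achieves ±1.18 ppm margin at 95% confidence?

Without FPC: n₀ = (1.96×14.8/1.18)² = 604.326. With FPC: n = n₀N/(n₀+N-1) = 460.2 → n = 461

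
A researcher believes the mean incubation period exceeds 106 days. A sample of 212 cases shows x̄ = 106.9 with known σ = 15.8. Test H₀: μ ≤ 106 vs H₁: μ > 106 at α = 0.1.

z = 0.829. Critical value: 1.28. Fail to reject H₀.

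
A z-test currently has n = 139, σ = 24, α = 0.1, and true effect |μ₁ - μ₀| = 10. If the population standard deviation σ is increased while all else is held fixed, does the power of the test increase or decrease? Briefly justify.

Power decreases: a larger σ inflates the standard error σ/√n, pulling the sampling distribution under H₁ back toward the critical value.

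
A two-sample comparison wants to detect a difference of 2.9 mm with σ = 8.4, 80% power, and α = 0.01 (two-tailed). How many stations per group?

n per group = 2(z_α/2 + z_β)²σ²/d² = 2×(2.576 + 0.84)²×8.4²/2.9² = 195.8 → n = 196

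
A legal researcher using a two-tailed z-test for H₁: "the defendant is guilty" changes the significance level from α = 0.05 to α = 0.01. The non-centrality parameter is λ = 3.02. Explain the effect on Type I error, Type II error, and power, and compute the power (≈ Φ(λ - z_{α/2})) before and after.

Decreasing α from 0.05 to 0.01:
• Type I error rate decreases (α is the Type I rate by definition).
• Critical value moves from z_{α/2} = 1.96 to 2.576, so power = Φ(λ - z_{α/2}) goes from Φ(3.02 - 1.96) = 0.855 to Φ(3.02 - 2.576) = 0.671.
• Type II error rate β = 1 - power therefore increases (0.145 → 0.329).
Appropriate when false positives are costly — here, convicting an innocent person.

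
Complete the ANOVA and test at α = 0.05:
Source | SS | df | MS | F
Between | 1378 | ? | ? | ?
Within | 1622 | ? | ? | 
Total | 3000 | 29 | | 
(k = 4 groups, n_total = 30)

df_between = 3, df_within = 26. MS_between = 459.33, MS_within = 62.38. F = 7.363, F_crit ≈ 2.975. Reject H₀.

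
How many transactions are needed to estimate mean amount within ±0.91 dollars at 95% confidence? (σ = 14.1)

n = (z*σ/E)² = (1.96×14.1/0.91)² = 922.3 → n = 923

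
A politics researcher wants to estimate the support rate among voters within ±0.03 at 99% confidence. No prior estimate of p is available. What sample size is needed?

Conservative approach: use p = 0.5 (maximizes p(1-p) = 0.25). n = z²(0.25)/E² = 2.576²×0.25/0.03² = 1843.3 → n = 1844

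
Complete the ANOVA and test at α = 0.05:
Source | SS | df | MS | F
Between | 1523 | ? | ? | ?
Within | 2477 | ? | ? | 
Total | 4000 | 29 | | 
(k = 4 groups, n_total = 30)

df_between = 3, df_within = 26. MS_between = 507.67, MS_within = 95.27. F = 5.329, F_crit ≈ 2.975. Reject H₀.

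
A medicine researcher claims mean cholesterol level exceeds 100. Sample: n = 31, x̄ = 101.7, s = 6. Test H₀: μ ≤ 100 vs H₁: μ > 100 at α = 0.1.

t = (101.7 - 100)/(6/√31) = 1.578, df = 30. Critical t = 1.31. Reject H₀.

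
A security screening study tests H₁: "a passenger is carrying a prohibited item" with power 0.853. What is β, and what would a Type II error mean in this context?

β = 1 - power = 1 - 0.853 = 0.147. A Type II error is failing to reject H₀ when H₀ is false (false negative) — here, failing to conclude that a passenger is carrying a prohibited item when in fact it is true. Consequence: letting a prohibited item through — security breach.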